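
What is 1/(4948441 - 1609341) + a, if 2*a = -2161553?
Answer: -3608820811149/3339100 ≈ -1.0808e+6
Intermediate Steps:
a = -2161553/2 (a = (½)*(-2161553) = -2161553/2 ≈ -1.0808e+6)
1/(4948441 - 1609341) + a = 1/(4948441 - 1609341) - 2161553/2 = 1/3339100 - 2161553/2 = -3608820811149/3339100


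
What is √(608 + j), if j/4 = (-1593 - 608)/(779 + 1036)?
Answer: 2*√4105185/165 ≈ 24.559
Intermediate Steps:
j = -8804/1815 (j = 4*((-1593 - 608)/(779 + 1036)) = 4*(-2201/1815) = -8804/1815 ≈ -4.8507)
√(608 + j) = √(608 - 8804/1815) = √(1094716/1815) = 2*√4105185/165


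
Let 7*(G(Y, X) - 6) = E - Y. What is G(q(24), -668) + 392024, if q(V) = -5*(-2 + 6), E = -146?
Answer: 392012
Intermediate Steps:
q(V) = -20 (q(V) = -5*4 = -20)
G(Y, X) = -104/7 - Y/7 (G(Y, X) = 6 + (-146 - Y)/7 = 6 + (-146/7 - Y/7) = -104/7 - Y/7)
G(q(24), -668) + 392024 = (-104/7 - 1/7*(-20)) + 392024 = (-104/7 + 20/7) + 392024 = -12 + 392024 = 392012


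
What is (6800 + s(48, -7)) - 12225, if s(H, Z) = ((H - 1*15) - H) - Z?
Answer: -5433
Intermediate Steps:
s(H, Z) = -15 - Z (s(H, Z) = ((H - 15) - H) - Z = ((-15 + H) - H) - Z = -15 - Z)
(6800 + s(48, -7)) - 12225 = (6800 + (-15 - 1*(-7))) - 12225 = (6800 + (-15 + 7)) - 12225 = (6800 - 8) - 12225 = 6792 - 12225 = -5433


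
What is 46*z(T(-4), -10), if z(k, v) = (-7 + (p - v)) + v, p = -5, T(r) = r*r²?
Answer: -552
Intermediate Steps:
T(r) = r³
z(k, v) = -12 (z(k, v) = (-7 + (-5 - v)) + v = (-12 - v) + v = -12)
46*z(T(-4), -10) = 46*(-12) = -552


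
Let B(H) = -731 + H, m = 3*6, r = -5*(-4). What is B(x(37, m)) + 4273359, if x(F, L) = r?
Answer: 4272648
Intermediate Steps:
r = 20
m = 18
x(F, L) = 20
B(x(37, m)) + 4273359 = (-731 + 20) + 4273359 = -711 + 4273359 = 4272648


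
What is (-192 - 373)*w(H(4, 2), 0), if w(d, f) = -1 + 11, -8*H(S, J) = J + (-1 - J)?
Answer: -5650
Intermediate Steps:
H(S, J) = ⅛ (H(S, J) = -(J + (-1 - J))/8 = -⅛*(-1) = ⅛)
w(d, f) = 10
(-192 - 373)*w(H(4, 2), 0) = (-192 - 373)*10 = -565*10 = -5650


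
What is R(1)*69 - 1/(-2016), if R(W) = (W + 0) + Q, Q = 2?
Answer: 417313/2016 ≈ 207.00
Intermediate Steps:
R(W) = 2 + W (R(W) = (W + 0) + 2 = W + 2 = 2 + W)
R(1)*69 - 1/(-2016) = (2 + 1)*69 - 1/(-2016) = 3*69 - 1*(-1/2016) = 207 + 1/2016 = 417313/2016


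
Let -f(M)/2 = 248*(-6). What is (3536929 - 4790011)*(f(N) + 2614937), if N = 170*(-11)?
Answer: -3280459657866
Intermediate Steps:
N = -1870
f(M) = 2976 (f(M) = -496*(-6) = -2*(-1488) = 2976)
(3536929 - 4790011)*(f(N) + 2614937) = (3536929 - 4790011)*(2976 + 2614937) = -1253082*2617913 = -3280459657866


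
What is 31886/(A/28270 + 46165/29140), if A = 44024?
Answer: 2626729779080/258794391 ≈ 10150.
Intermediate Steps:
31886/(A/28270 + 46165/29140) = 31886/(44024/28270 + 46165/29140) = 31886/(44024*(1/28270) + 46165*(1/29140)) = 31886/(22012/14135 + 9233/5828) = 31886/(258794391/82378780) = 31886*(82378780/258794391) = 2626729779080/258794391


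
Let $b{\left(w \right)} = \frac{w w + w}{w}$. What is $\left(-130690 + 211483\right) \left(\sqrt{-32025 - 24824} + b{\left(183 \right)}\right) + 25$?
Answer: $14865937 + 80793 i \sqrt{56849} \approx 1.4866 \cdot 10^{7} + 1.9263 \cdot 10^{7} i$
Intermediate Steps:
$b{\left(w \right)} = \frac{w + w^{2}}{w}$ ($b{\left(w \right)} = \frac{w^{2} + w}{w} = \frac{w + w^{2}}{w}$)
$\left(-130690 + 211483\right) \left(\sqrt{-32025 - 24824} + b{\left(183 \right)}\right) + 25 = \left(-130690 + 211483\right) \left(\sqrt{-32025 - 24824} + \left(1 + 183\right)\right) + 25 = 80793 \left(\sqrt{-56849} + 184\right) + 25 = 80793 \left(i \sqrt{56849} + 184\right) + 25 = 80793 \left(184 + i \sqrt{56849}\right) + 25 = \left(14865912 + 80793 i \sqrt{56849}\right) + 25 = 14865937 + 80793 i \sqrt{56849}$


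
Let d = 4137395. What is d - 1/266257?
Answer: 1101610380514/266257 ≈ 4.1374e+6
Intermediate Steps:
d - 1/266257 = 4137395 - 1/266257 = 1101610380514/266257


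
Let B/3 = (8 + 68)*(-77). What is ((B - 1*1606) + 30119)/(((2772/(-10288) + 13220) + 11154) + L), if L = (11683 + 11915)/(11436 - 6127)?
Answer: 149615073836/332877842671 ≈ 0.44946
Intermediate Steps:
B = -17556 (B = 3*((8 + 68)*(-77)) = 3*(76*(-77)) = 3*(-5852) = -17556)
L = 23598/5309 ≈ 4.4449
((B - 1*1606) + 30119)/(((2772/(-10288) + 13220) + 11154) + L) = ((-17556 - 1*1606) + 30119)/(((2772/(-10288) + 13220) + 11154) + 23598/5309) = ((-17556 - 1606) + 30119)/(((2772*(-1/10288) + 13220) + 11154) + 23598/5309) = (-19162 + 30119)/(((-693/2572 + 13220) + 11154) + 23598/5309) = 10957/((34001147/2572 + 11154) + 23598/5309) = 10957/(62689235/2572 + 23598/5309) = 10957/(332877842671/13654748) = 10957*(13654748/332877842671) = 149615073836/332877842671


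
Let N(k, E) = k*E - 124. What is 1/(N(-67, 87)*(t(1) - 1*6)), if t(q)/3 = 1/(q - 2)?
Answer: 1/53577 ≈ 1.8665e-5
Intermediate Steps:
t(q) = 3/(-2 + q) (t(q) = 3/(q - 2) = 3/(-2 + q))
N(k, E) = -124 + E*k (N(k, E) = E*k - 124 = -124 + E*k)
1/(N(-67, 87)*(t(1) - 1*6)) = 1/((-124 + 87*(-67))*(3/(-2 + 1) - 1*6)) = 1/((-124 - 5829)*(3/(-1) - 6)) = 1/(-5953*(3*(-1) - 6)) = 1/(-5953*(-3 - 6)) = 1/(-5953*(-9)) = 1/53577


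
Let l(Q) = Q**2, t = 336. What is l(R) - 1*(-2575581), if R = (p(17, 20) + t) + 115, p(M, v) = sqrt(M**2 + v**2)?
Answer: 2779671 + 902*sqrt(689) ≈ 2.8033e+6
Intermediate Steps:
R = 451 + sqrt(689) (R = (sqrt(17**2 + 20**2) + 336) + 115 = (sqrt(289 + 400) + 336) + 115 = (sqrt(689) + 336) + 115 = (336 + sqrt(689)) + 115 = 451 + sqrt(689) ≈ 477.25)
l(R) - 1*(-2575581) = (451 + sqrt(689))**2 - 1*(-2575581) = (451 + sqrt(689))**2 + 2575581 = 2575581 + (451 + sqrt(689))**2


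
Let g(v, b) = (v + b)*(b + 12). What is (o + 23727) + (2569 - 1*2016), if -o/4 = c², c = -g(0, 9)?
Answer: -118604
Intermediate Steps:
g(v, b) = (12 + b)*(b + v) (g(v, b) = (b + v)*(12 + b) = (12 + b)*(b + v))
c = -189 (c = -(9² + 12*9 + 12*0 + 9*0) = -(81 + 108 + 0 + 0) = -1*189 = -189)
o = -142884 (o = -4*(-189)² = -4*35721 = -142884)
(o + 23727) + (2569 - 1*2016) = (-142884 + 23727) + (2569 - 1*2016) = -119157 + (2569 - 2016) = -119157 + 553 = -118604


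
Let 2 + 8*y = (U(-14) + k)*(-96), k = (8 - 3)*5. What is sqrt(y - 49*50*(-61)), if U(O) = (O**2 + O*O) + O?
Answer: sqrt(578455)/2 ≈ 380.28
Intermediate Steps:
k = 25 (k = 5*5 = 25)
U(O) = O + 2*O**2 (U(O) = (O**2 + O**2) + O = 2*O**2 + O = O + 2*O**2)
y = -19345/4 (y = -1/4 + ((-14*(1 + 2*(-14)) + 25)*(-96))/8 = -1/4 + ((-14*(1 - 28) + 25)*(-96))/8 = -1/4 + ((-14*(-27) + 25)*(-96))/8 = -1/4 + ((378 + 25)*(-96))/8 = -1/4 + (403*(-96))/8 = -1/4 + (1/8)*(-38688) = -1/4 - 4836 = -19345/4 ≈ -4836.3)
sqrt(y - 49*50*(-61)) = sqrt(-19345/4 - 49*50*(-61)) = sqrt(-19345/4 - 2450*(-61)) = sqrt(-19345/4 + 149450) = sqrt(578455/4) = sqrt(578455)/2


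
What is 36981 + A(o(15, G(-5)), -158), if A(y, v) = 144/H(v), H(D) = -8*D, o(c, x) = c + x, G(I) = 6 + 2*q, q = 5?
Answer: 2921508/79 ≈ 36981.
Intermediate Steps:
G(I) = 16 (G(I) = 6 + 2*5 = 6 + 10 = 16)
A(y, v) = -18/v (A(y, v) = 144/((-8*v)) = 144*(-1/(8*v)) = -18/v)
36981 + A(o(15, G(-5)), -158) = 36981 - 18/(-158) = 36981 - 18*(-1/158) = 36981 + 9/79 = 2921508/79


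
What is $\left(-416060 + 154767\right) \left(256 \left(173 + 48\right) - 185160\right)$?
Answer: $33598099112$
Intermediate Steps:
$\left(-416060 + 154767\right) \left(256 \left(173 + 48\right) - 185160\right) = - 261293 \left(256 \cdot 221 - 185160\right) = - 261293 \left(56576 - 185160\right) = \left(-261293\right) \left(-128584\right) = 33598099112$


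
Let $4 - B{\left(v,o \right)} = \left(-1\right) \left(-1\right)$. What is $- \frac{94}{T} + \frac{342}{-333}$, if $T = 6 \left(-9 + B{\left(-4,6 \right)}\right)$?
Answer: $\frac{1055}{666} \approx 1.5841$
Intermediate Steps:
$B{\left(v,o \right)} = 3$ ($B{\left(v,o \right)} = 4 - \left(-1\right) \left(-1\right) = 4 - 1 = 3$)
$T = -36$ ($T = 6 \left(-9 + 3\right) = 6 \left(-6\right) = -36$)
$- \frac{94}{T} + \frac{342}{-333} = - \frac{94}{-36} + \frac{342}{-333} = \left(-94\right) \left(- \frac{1}{36}\right) + 342 \left(- \frac{1}{333}\right) = \frac{47}{18} - \frac{38}{37} = \frac{1055}{666}$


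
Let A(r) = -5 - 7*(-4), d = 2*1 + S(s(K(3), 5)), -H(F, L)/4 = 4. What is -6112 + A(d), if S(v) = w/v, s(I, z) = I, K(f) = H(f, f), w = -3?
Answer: -6089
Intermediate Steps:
H(F, L) = -16 (H(F, L) = -4*4 = -16)
K(f) = -16
S(v) = -3/v
d = 35/16 (d = 2*1 - 3/(-16) = 2 - 3*(-1/16) = 2 + 3/16 = 35/16 ≈ 2.1875)
A(r) = 23 (A(r) = -5 + 28 = 23)
-6112 + A(d) = -6112 + 23 = -6089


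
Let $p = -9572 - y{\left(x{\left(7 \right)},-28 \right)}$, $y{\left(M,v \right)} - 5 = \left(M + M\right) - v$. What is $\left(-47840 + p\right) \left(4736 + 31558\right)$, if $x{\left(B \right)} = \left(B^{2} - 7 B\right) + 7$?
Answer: $-2085416946$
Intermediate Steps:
$x{\left(B \right)} = 7 + B^{2} - 7 B$
$y{\left(M,v \right)} = 5 - v + 2 M$ ($y{\left(M,v \right)} = 5 + \left(\left(M + M\right) - v\right) = 5 + \left(2 M - v\right) = 5 + \left(- v + 2 M\right) = 5 - v + 2 M$)
$p = -9619$ ($p = -9572 - \left(5 - -28 + 2 \left(7 + 7^{2} - 49\right)\right) = -9572 - \left(5 + 28 + 2 \left(7 + 49 - 49\right)\right) = -9572 - \left(5 + 28 + 2 \cdot 7\right) = -9572 - \left(5 + 28 + 14\right) = -9572 - 47 = -9619$)
$\left(-47840 + p\right) \left(4736 + 31558\right) = \left(-47840 - 9619\right) \left(4736 + 31558\right) = \left(-57459\right) 36294 = -2085416946$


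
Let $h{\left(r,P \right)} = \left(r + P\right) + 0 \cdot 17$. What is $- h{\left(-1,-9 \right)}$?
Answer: $10$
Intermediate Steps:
$h{\left(r,P \right)} = P + r$ ($h{\left(r,P \right)} = \left(P + r\right) + 0 = P + r$)
$- h{\left(-1,-9 \right)} = - (-9 - 1) = \left(-1\right) \left(-10\right) = 10$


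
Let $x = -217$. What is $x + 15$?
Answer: $-202$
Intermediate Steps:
$x + 15 = -217 + 15 = -202$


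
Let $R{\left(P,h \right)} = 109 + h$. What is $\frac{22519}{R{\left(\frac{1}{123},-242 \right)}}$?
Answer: $- \frac{3217}{19} \approx -169.32$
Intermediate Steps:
$\frac{22519}{R{\left(\frac{1}{123},-242 \right)}} = \frac{22519}{109 - 242} = \frac{22519}{-133} = 22519 \left(- \frac{1}{133}\right) = - \frac{3217}{19}$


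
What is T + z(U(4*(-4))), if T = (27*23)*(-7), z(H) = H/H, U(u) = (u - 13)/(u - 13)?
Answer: -4346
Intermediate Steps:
U(u) = 1 (U(u) = (-13 + u)/(-13 + u) = 1)
z(H) = 1
T = -4347 (T = 621*(-7) = -4347)
T + z(U(4*(-4))) = -4347 + 1 = -4346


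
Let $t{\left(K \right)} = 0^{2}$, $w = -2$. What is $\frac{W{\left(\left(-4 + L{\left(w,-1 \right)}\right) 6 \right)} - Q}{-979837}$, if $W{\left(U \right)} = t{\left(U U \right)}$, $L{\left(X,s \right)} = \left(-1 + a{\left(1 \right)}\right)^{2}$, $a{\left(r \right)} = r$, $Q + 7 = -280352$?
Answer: $- \frac{280359}{979837} \approx -0.28613$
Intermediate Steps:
$Q = -280359$ ($Q = -7 - 280352 = -280359$)
$L{\left(X,s \right)} = 0$ ($L{\left(X,s \right)} = \left(-1 + 1\right)^{2} = 0^{2} = 0$)
$t{\left(K \right)} = 0$
$W{\left(U \right)} = 0$
$\frac{W{\left(\left(-4 + L{\left(w,-1 \right)}\right) 6 \right)} - Q}{-979837} = \frac{0 - -280359}{-979837} = \left(0 + 280359\right) \left(- \frac{1}{979837}\right) = 280359 \left(- \frac{1}{979837}\right) = - \frac{280359}{979837}$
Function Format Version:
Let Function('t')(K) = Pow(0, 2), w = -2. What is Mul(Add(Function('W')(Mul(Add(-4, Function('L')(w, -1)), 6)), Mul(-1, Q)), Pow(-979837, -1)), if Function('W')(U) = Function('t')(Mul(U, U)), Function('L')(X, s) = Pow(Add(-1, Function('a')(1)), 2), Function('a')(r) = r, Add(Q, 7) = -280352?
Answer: Rational(-280359, 979837) ≈ -0.28613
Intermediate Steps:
Q = -280359 (Q = Add(-7, -280352) = -280359)
Function('L')(X, s) = 0 (Function('L')(X, s) = Pow(Add(-1, 1), 2) = Pow(0, 2) = 0)
Function('t')(K) = 0
Function('W')(U) = 0
Mul(Add(Function('W')(Mul(Add(-4, Function('L')(w, -1)), 6)), Mul(-1, Q)), Pow(-979837, -1)) = Mul(Add(0, Mul(-1, -280359)), Pow(-979837, -1)) = Mul(Add(0, 280359), Rational(-1, 979837)) = Mul(280359, Rational(-1, 979837)) = Rational(-280359, 979837)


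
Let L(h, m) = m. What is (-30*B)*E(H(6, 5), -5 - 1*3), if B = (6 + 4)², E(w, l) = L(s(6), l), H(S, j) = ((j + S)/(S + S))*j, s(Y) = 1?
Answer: 24000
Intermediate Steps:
H(S, j) = j*(S + j)/(2*S) (H(S, j) = ((S + j)/((2*S)))*j = ((S + j)*(1/(2*S)))*j = ((S + j)/(2*S))*j = j*(S + j)/(2*S))
E(w, l) = l
B = 100 (B = 10² = 100)
(-30*B)*E(H(6, 5), -5 - 1*3) = (-30*100)*(-5 - 1*3) = -3000*(-5 - 3) = -3000*(-8) = 24000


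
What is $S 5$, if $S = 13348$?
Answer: $66740$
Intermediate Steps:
$S 5 = 13348 \cdot 5 = 66740$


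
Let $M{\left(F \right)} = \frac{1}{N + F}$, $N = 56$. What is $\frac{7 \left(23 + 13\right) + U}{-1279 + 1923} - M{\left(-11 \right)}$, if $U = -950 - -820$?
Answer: $\frac{2423}{14490} \approx 0.16722$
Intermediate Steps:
$U = -130$ ($U = -950 + 820 = -130$)
$M{\left(F \right)} = \frac{1}{56 + F}$
$\frac{7 \left(23 + 13\right) + U}{-1279 + 1923} - M{\left(-11 \right)} = \frac{7 \left(23 + 13\right) - 130}{-1279 + 1923} - \frac{1}{56 - 11} = \frac{7 \cdot 36 - 130}{644} - \frac{1}{45} = \left(252 - 130\right) \frac{1}{644} - \frac{1}{45} = 122 \cdot \frac{1}{644} - \frac{1}{45} = \frac{61}{322} - \frac{1}{45} = \frac{2423}{14490}$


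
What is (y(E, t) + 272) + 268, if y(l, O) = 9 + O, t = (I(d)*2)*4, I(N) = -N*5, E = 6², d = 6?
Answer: 309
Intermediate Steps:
E = 36
I(N) = -5*N
t = -240 (t = (-5*6*2)*4 = -30*2*4 = -60*4 = -240)
(y(E, t) + 272) + 268 = ((9 - 240) + 272) + 268 = (-231 + 272) + 268 = 41 + 268 = 309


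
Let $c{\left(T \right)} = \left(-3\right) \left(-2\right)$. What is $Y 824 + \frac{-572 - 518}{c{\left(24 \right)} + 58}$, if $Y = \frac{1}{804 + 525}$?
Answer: $- \frac{697937}{42528} \approx -16.411$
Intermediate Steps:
$c{\left(T \right)} = 6$
$Y = \frac{1}{1329} \approx 0.00075245$
$Y 824 + \frac{-572 - 518}{c{\left(24 \right)} + 58} = \frac{1}{1329} \cdot 824 + \frac{-572 - 518}{6 + 58} = \frac{824}{1329} - \frac{1090}{64} = \frac{824}{1329} - \frac{545}{32} = - \frac{697937}{42528}$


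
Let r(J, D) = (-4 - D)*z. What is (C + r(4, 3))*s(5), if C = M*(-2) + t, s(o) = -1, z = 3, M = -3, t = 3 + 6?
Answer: 6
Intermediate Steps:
t = 9
r(J, D) = -12 - 3*D (r(J, D) = (-4 - D)*3 = -12 - 3*D)
C = 15 (C = -3*(-2) + 9 = 6 + 9 = 15)
(C + r(4, 3))*s(5) = (15 + (-12 - 3*3))*(-1) = (15 + (-12 - 9))*(-1) = (15 - 21)*(-1) = -6*(-1) = 6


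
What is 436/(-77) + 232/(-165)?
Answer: -8164/1155 ≈ -7.0684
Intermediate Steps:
436/(-77) + 232/(-165) = 436*(-1/77) + 232*(-1/165) = -436/77 - 232/165 = -8164/1155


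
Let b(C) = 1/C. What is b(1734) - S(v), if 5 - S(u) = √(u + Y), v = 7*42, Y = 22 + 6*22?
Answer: -8669/1734 + 8*√7 ≈ 16.167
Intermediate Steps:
Y = 154 (Y = 22 + 132 = 154)
v = 294
S(u) = 5 - √(154 + u) (S(u) = 5 - √(u + 154) = 5 - √(154 + u))
b(1734) - S(v) = 1/1734 - (5 - √(154 + 294)) = 1/1734 - (5 - √448) = 1/1734 - (5 - 8*√7) = 1/1734 + (-5 + 8*√7) = -8669/1734 + 8*√7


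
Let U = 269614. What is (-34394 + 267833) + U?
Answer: 503053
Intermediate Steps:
(-34394 + 267833) + U = (-34394 + 267833) + 269614 = 233439 + 269614 = 503053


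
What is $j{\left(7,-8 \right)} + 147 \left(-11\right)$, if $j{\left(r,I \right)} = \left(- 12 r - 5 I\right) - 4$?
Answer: $-1665$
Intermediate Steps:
$j{\left(r,I \right)} = -4 - 12 r - 5 I$
$j{\left(7,-8 \right)} + 147 \left(-11\right) = \left(-4 - 84 - -40\right) + 147 \left(-11\right) = \left(-4 - 84 + 40\right) - 1617 = -48 - 1617 = -1665$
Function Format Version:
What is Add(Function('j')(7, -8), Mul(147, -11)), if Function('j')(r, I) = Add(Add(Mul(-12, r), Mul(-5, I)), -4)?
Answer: -1665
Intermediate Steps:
Function('j')(r, I) = Add(-4, Mul(-12, r), Mul(-5, I))
Add(Function('j')(7, -8), Mul(147, -11)) = Add(Add(-4, Mul(-12, 7), Mul(-5, -8)), Mul(147, -11)) = Add(Add(-4, -84, 40), -1617) = Add(-48, -1617) = -1665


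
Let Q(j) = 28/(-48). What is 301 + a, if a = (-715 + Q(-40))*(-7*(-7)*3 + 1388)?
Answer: -13177433/12 ≈ -1.0981e+6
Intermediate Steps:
Q(j) = -7/12 (Q(j) = 28*(-1/48) = -7/12)
a = -13181045/12 (a = (-715 - 7/12)*(-7*(-7)*3 + 1388) = -8587*(49*3 + 1388)/12 = -8587*(147 + 1388)/12 = -8587/12*1535 = -13181045/12 ≈ -1.0984e+6)
301 + a = 301 - 13181045/12 = -13177433/12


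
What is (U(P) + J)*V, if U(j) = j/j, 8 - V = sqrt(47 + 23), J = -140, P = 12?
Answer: -1112 + 139*sqrt(70) ≈ 50.957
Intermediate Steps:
V = 8 - sqrt(70) (V = 8 - sqrt(47 + 23) = 8 - sqrt(70) ≈ -0.36660)
U(j) = 1
(U(P) + J)*V = (1 - 140)*(8 - sqrt(70)) = -139*(8 - sqrt(70)) = -1112 + 139*sqrt(70)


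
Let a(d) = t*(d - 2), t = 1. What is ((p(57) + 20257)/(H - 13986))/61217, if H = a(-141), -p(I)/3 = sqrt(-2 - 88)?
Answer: -20257/864934993 + 9*I*sqrt(10)/864934993 ≈ -2.342e-5 + 3.2905e-8*I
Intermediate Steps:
p(I) = -9*I*sqrt(10) (p(I) = -3*sqrt(-2 - 88) = -9*I*sqrt(10))
a(d) = -2 + d (a(d) = 1*(d - 2) = 1*(-2 + d) = -2 + d)
H = -143 (H = -2 - 141 = -143)
((p(57) + 20257)/(H - 13986))/61217 = ((-9*I*sqrt(10) + 20257)/(-143 - 13986))/61217 = ((20257 - 9*I*sqrt(10))/(-14129))*(1/61217) = ((20257 - 9*I*sqrt(10))*(-1/14129))*(1/61217) = (-20257/14129 + 9*I*sqrt(10)/14129)*(1/61217) = -20257/864934993 + 9*I*sqrt(10)/864934993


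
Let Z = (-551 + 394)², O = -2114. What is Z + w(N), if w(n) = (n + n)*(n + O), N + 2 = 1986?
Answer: -491191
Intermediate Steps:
N = 1984 (N = -2 + 1986 = 1984)
Z = 24649 (Z = (-157)² = 24649)
w(n) = 2*n*(-2114 + n) (w(n) = (n + n)*(n - 2114) = (2*n)*(-2114 + n) = 2*n*(-2114 + n))
Z + w(N) = 24649 + 2*1984*(-2114 + 1984) = 24649 + 2*1984*(-130) = 24649 - 515840 = -491191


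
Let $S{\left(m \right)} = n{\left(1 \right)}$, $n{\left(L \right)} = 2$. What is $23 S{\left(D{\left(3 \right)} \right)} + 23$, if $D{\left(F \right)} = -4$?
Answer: $69$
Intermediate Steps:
$S{\left(m \right)} = 2$
$23 S{\left(D{\left(3 \right)} \right)} + 23 = 23 \cdot 2 + 23 = 46 + 23 = 69$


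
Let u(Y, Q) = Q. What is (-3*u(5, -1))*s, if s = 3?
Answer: 9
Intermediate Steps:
(-3*u(5, -1))*s = -3*(-1)*3 = 3*3 = 9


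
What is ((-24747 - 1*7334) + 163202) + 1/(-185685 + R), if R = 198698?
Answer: 1706277574/13013 ≈ 1.3112e+5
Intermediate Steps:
((-24747 - 1*7334) + 163202) + 1/(-185685 + R) = ((-24747 - 1*7334) + 163202) + 1/(-185685 + 198698) = ((-24747 - 7334) + 163202) + 1/13013 = (-32081 + 163202) + 1/13013 = 131121 + 1/13013 = 1706277574/13013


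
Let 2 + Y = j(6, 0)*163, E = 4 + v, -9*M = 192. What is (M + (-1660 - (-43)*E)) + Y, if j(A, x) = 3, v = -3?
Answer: -3454/3 ≈ -1151.3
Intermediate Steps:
M = -64/3 (M = -⅑*192 = -64/3 ≈ -21.333)
E = 1 (E = 4 - 3 = 1)
Y = 487 (Y = -2 + 3*163 = -2 + 489 = 487)
(M + (-1660 - (-43)*E)) + Y = (-64/3 + (-1660 - (-43))) + 487 = (-64/3 + (-1660 - 1*(-43))) + 487 = (-64/3 + (-1660 + 43)) + 487 = (-64/3 - 1617) + 487 = -4915/3 + 487 = -3454/3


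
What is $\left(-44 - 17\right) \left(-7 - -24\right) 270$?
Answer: $-279990$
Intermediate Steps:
$\left(-44 - 17\right) \left(-7 - -24\right) 270 = - 61 \left(-7 + 24\right) 270 = \left(-61\right) 17 \cdot 270 = \left(-1037\right) 270 = -279990$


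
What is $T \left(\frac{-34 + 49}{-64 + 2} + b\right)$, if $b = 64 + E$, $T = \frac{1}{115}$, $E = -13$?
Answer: $\frac{3147}{7130} \approx 0.44137$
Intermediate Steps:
$T = \frac{1}{115} \approx 0.0086956$
$b = 51$ ($b = 64 - 13 = 51$)
$T \left(\frac{-34 + 49}{-64 + 2} + b\right) = \frac{\frac{-34 + 49}{-64 + 2} + 51}{115} = \frac{\frac{15}{-62} + 51}{115} = \frac{15 \left(- \frac{1}{62}\right) + 51}{115} = \frac{- \frac{15}{62} + 51}{115} = \frac{1}{115} \cdot \frac{3147}{62} = \frac{3147}{7130}$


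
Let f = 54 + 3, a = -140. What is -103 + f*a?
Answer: -8083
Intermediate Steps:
f = 57
-103 + f*a = -103 + 57*(-140) = -103 - 7980 = -8083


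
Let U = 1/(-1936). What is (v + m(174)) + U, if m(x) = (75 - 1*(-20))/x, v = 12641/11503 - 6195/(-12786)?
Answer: 8789730528181/4128755593776 ≈ 2.1289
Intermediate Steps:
U = -1/1936 ≈ -0.00051653
v = 77629637/49025786 (v = 12641*(1/11503) - 6195*(-1/12786) = 12641/11503 + 2065/4262 = 77629637/49025786 ≈ 1.5834)
m(x) = 95/x (m(x) = (75 + 20)/x = 95/x)
(v + m(174)) + U = (77629637/49025786 + 95/174) - 1/1936 = 4541251627/2132621691 - 1/1936 = 8789730528181/4128755593776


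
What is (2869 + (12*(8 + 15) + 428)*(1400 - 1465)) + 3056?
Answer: -39835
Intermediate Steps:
(2869 + (12*(8 + 15) + 428)*(1400 - 1465)) + 3056 = (2869 + (12*23 + 428)*(-65)) + 3056 = (2869 + (276 + 428)*(-65)) + 3056 = (2869 + 704*(-65)) + 3056 = (2869 - 45760) + 3056 = -42891 + 3056 = -39835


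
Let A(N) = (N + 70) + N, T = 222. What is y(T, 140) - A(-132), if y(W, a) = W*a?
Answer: 31274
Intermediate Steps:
A(N) = 70 + 2*N (A(N) = (70 + N) + N = 70 + 2*N)
y(T, 140) - A(-132) = 222*140 - (70 + 2*(-132)) = 31080 - (70 - 264) = 31080 - 1*(-194) = 31080 + 194 = 31274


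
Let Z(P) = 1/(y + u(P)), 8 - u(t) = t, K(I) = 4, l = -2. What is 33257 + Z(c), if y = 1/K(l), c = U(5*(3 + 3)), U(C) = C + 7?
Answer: 3824551/115 ≈ 33257.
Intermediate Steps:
U(C) = 7 + C
c = 37 (c = 7 + 5*(3 + 3) = 7 + 5*6 = 7 + 30 = 37)
u(t) = 8 - t
y = 1/4 ≈ 0.25000
Z(P) = 1/(33/4 - P) (Z(P) = 1/(1/4 + (8 - P)) = 1/(33/4 - P))
33257 + Z(c) = 33257 + 4/(33 - 4*37) = 33257 + 4/(33 - 148) = 33257 + 4/(-115) = 33257 + 4*(-1/115) = 33257 - 4/115 = 3824551/115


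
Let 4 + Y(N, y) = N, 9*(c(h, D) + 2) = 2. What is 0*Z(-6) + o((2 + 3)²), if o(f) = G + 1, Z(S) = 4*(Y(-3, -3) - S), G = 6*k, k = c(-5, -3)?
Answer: -29/3 ≈ -9.6667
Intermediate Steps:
c(h, D) = -16/9 (c(h, D) = -2 + (⅑)*2 = -2 + 2/9 = -16/9)
k = -16/9 ≈ -1.7778
Y(N, y) = -4 + N
G = -32/3 (G = 6*(-16/9) = -32/3 ≈ -10.667)
Z(S) = -28 - 4*S (Z(S) = 4*((-4 - 3) - S) = 4*(-7 - S) = -28 - 4*S)
o(f) = -29/3 (o(f) = -32/3 + 1 = -29/3)
0*Z(-6) + o((2 + 3)²) = 0*(-28 - 4*(-6)) - 29/3 = 0*(-28 + 24) - 29/3 = 0*(-4) - 29/3 = 0 - 29/3 = -29/3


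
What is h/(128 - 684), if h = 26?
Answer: -13/278 ≈ -0.046763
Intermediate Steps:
h/(128 - 684) = 26/(128 - 684) = 26/(-556) = -1/556*26 = -13/278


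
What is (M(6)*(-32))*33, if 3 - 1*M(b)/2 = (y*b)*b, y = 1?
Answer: 69696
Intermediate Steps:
M(b) = 6 - 2*b² (M(b) = 6 - 2*1*b*b = 6 - 2*b*b = 6 - 2*b²)
(M(6)*(-32))*33 = ((6 - 2*6²)*(-32))*33 = ((6 - 2*36)*(-32))*33 = ((6 - 72)*(-32))*33 = -66*(-32)*33 = 2112*33 = 69696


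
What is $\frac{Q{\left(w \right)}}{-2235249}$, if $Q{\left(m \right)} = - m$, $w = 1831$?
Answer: $\frac{1831}{2235249} \approx 0.00081915$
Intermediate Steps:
$\frac{Q{\left(w \right)}}{-2235249} = \frac{\left(-1\right) 1831}{-2235249} = \left(-1831\right) \left(- \frac{1}{2235249}\right) = \frac{1831}{2235249}$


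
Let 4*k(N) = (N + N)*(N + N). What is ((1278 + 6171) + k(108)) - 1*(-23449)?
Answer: 42562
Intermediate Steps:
k(N) = N**2 (k(N) = ((N + N)*(N + N))/4 = ((2*N)*(2*N))/4 = (4*N**2)/4 = N**2)
((1278 + 6171) + k(108)) - 1*(-23449) = ((1278 + 6171) + 108**2) - 1*(-23449) = (7449 + 11664) + 23449 = 19113 + 23449 = 42562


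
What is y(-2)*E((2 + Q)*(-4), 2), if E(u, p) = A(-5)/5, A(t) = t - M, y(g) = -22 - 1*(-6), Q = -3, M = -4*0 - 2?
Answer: 48/5 ≈ 9.6000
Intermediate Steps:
M = -2 (M = 0 - 2 = -2)
y(g) = -16 (y(g) = -22 + 6 = -16)
A(t) = 2 + t (A(t) = t - 1*(-2) = t + 2 = 2 + t)
E(u, p) = -3/5 (E(u, p) = (2 - 5)/5 = -3*1/5 = -3/5)
y(-2)*E((2 + Q)*(-4), 2) = -16*(-3/5) = 48/5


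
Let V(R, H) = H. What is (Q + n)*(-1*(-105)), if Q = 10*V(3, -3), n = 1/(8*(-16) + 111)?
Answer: -53655/17 ≈ -3156.2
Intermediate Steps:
n = -1/17 (n = 1/(-128 + 111) = 1/(-17) = -1/17 ≈ -0.058824)
Q = -30 (Q = 10*(-3) = -30)
(Q + n)*(-1*(-105)) = (-30 - 1/17)*(-1*(-105)) = -511/17*105 = -53655/17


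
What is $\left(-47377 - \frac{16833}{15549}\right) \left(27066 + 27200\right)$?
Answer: $- \frac{13325591628132}{5183} \approx -2.571 \cdot 10^{9}$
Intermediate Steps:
$\left(-47377 - \frac{16833}{15549}\right) \left(27066 + 27200\right) = \left(-47377 - \frac{5611}{5183}\right) 54266 = \left(- \frac{245560602}{5183}\right) 54266 = - \frac{13325591628132}{5183}$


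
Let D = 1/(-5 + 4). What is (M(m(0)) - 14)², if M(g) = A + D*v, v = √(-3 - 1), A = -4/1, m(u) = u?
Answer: 320 + 72*I ≈ 320.0 + 72.0*I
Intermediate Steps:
A = -4 (A = -4*1 = -4)
v = 2*I (v = √(-4) = 2*I ≈ 2.0*I)
D = -1 (D = 1/(-1) = -1)
M(g) = -4 - 2*I
(M(m(0)) - 14)² = ((-4 - 2*I) - 14)² = (-18 - 2*I)²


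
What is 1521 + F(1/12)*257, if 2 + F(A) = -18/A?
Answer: -54505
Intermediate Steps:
F(A) = -2 - 18/A
1521 + F(1/12)*257 = 1521 + (-2 - 18/(1/12))*257 = 1521 + (-2 - 18/1/12)*257 = 1521 + (-2 - 18*12)*257 = 1521 + (-2 - 216)*257 = 1521 - 218*257 = 1521 - 56026 = -54505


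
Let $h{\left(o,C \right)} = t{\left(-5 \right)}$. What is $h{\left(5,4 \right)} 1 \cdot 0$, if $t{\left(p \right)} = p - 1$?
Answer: $0$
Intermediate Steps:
$t{\left(p \right)} = -1 + p$ ($t{\left(p \right)} = p - 1 = -1 + p$)
$h{\left(o,C \right)} = -6$ ($h{\left(o,C \right)} = -1 - 5 = -6$)
$h{\left(5,4 \right)} 1 \cdot 0 = \left(-6\right) 1 \cdot 0 = \left(-6\right) 0 = 0$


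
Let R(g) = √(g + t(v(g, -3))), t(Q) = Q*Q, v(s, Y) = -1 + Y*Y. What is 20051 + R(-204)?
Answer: 20051 + 2*I*√35 ≈ 20051.0 + 11.832*I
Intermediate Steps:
v(s, Y) = -1 + Y²
t(Q) = Q²
R(g) = √(64 + g) (R(g) = √(g + (-1 + (-3)²)²) = √(g + (-1 + 9)²) = √(g + 8²) = √(g + 64) = √(64 + g))
20051 + R(-204) = 20051 + √(64 - 204) = 20051 + √(-140) = 20051 + 2*I*√35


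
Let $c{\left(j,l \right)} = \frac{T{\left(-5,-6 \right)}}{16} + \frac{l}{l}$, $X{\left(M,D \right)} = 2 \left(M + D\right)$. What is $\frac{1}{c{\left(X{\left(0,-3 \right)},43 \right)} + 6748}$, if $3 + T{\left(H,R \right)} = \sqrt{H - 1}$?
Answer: $\frac{1727696}{11659896367} - \frac{16 i \sqrt{6}}{11659896367} \approx 0.00014817 - 3.3613 \cdot 10^{-9} i$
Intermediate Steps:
$T{\left(H,R \right)} = -3 + \sqrt{-1 + H}$ ($T{\left(H,R \right)} = -3 + \sqrt{H - 1} = -3 + \sqrt{-1 + H}$)
$X{\left(M,D \right)} = 2 D + 2 M$ ($X{\left(M,D \right)} = 2 \left(D + M\right) = 2 D + 2 M$)
$c{\left(j,l \right)} = \frac{13}{16} + \frac{i \sqrt{6}}{16}$ ($c{\left(j,l \right)} = \frac{-3 + \sqrt{-1 - 5}}{16} + \frac{l}{l} = \left(-3 + \sqrt{-6}\right) \frac{1}{16} + 1 = \left(-3 + i \sqrt{6}\right) \frac{1}{16} + 1 = \left(- \frac{3}{16} + \frac{i \sqrt{6}}{16}\right) + 1 = \frac{13}{16} + \frac{i \sqrt{6}}{16}$)
$\frac{1}{c{\left(X{\left(0,-3 \right)},43 \right)} + 6748} = \frac{1}{\left(\frac{13}{16} + \frac{i \sqrt{6}}{16}\right) + 6748} = \frac{1}{\frac{107981}{16} + \frac{i \sqrt{6}}{16}}$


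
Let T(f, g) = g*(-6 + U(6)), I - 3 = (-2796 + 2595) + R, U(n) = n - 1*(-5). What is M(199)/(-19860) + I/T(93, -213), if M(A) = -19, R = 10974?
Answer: -2853215/282012 ≈ -10.117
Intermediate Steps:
U(n) = 5 + n (U(n) = n + 5 = 5 + n)
I = 10776 (I = 3 + ((-2796 + 2595) + 10974) = 3 + (-201 + 10974) = 3 + 10773 = 10776)
T(f, g) = 5*g (T(f, g) = g*(-6 + (5 + 6)) = g*(-6 + 11) = g*5 = 5*g)
M(199)/(-19860) + I/T(93, -213) = -19/(-19860) + 10776/((5*(-213))) = -19*(-1/19860) + 10776/(-1065) = 19/19860 + 10776*(-1/1065) = 19/19860 - 3592/355 = -2853215/282012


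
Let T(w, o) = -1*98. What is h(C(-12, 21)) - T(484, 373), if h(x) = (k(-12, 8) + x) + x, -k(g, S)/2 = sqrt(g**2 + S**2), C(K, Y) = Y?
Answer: 140 - 8*sqrt(13) ≈ 111.16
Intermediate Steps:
T(w, o) = -98
k(g, S) = -2*sqrt(S**2 + g**2) (k(g, S) = -2*sqrt(g**2 + S**2) = -2*sqrt(S**2 + g**2))
h(x) = -8*sqrt(13) + 2*x (h(x) = (-2*sqrt(8**2 + (-12)**2) + x) + x = (-2*sqrt(64 + 144) + x) + x = (-8*sqrt(13) + x) + x = (x - 8*sqrt(13)) + x = -8*sqrt(13) + 2*x)
h(C(-12, 21)) - T(484, 373) = (-8*sqrt(13) + 2*21) - 1*(-98) = (-8*sqrt(13) + 42) + 98 = (42 - 8*sqrt(13)) + 98 = 140 - 8*sqrt(13)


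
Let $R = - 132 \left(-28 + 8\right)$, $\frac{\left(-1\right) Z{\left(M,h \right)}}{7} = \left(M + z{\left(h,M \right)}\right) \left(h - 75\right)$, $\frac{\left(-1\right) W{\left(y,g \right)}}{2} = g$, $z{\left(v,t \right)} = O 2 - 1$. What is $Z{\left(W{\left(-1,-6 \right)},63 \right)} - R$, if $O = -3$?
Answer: $-2220$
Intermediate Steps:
$z{\left(v,t \right)} = -7$ ($z{\left(v,t \right)} = \left(-3\right) 2 - 1 = -6 - 1 = -7$)
$W{\left(y,g \right)} = - 2 g$
$Z{\left(M,h \right)} = - 7 \left(-75 + h\right) \left(-7 + M\right)$ ($Z{\left(M,h \right)} = - 7 \left(M - 7\right) \left(h - 75\right) = - 7 \left(-7 + M\right) \left(-75 + h\right) = - 7 \left(-75 + h\right) \left(-7 + M\right)$)
$R = 2640$ ($R = \left(-132\right) \left(-20\right) = 2640$)
$Z{\left(W{\left(-1,-6 \right)},63 \right)} - R = \left(-3675 + 49 \cdot 63 + 525 \left(\left(-2\right) \left(-6\right)\right) - 7 \left(\left(-2\right) \left(-6\right)\right) 63\right) - 2640 = \left(-3675 + 3087 + 525 \cdot 12 - 84 \cdot 63\right) - 2640 = \left(-3675 + 3087 + 6300 - 5292\right) - 2640 = 420 - 2640 = -2220$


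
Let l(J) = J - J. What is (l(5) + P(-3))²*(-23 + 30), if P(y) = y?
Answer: 63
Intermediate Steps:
l(J) = 0
(l(5) + P(-3))²*(-23 + 30) = (0 - 3)²*(-23 + 30) = (-3)²*7 = 9*7 = 63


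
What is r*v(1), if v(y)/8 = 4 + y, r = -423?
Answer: -16920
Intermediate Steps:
v(y) = 32 + 8*y (v(y) = 8*(4 + y) = 32 + 8*y)
r*v(1) = -423*(32 + 8*1) = -423*(32 + 8) = -423*40 = -16920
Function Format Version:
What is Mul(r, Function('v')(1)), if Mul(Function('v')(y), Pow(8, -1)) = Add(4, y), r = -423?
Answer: -16920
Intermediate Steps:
Function('v')(y) = Add(32, Mul(8, y)) (Function('v')(y) = Mul(8, Add(4, y)) = Add(32, Mul(8, y)))
Mul(r, Function('v')(1)) = Mul(-423, Add(32, Mul(8, 1))) = Mul(-423, Add(32, 8)) = Mul(-423, 40) = -16920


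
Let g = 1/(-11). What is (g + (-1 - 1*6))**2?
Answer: 6084/121 ≈ 50.281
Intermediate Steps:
g = -1/11 ≈ -0.090909
(g + (-1 - 1*6))**2 = (-1/11 + (-1 - 1*6))**2 = (-1/11 + (-1 - 6))**2 = (-1/11 - 7)**2 = (-78/11)**2 = 6084/121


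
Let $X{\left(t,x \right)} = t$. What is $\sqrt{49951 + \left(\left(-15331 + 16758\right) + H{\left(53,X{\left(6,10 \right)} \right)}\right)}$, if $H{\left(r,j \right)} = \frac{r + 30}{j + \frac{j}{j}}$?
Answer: $\frac{\sqrt{2518103}}{7} \approx 226.69$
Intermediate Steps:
$H{\left(r,j \right)} = \frac{30 + r}{1 + j}$ ($H{\left(r,j \right)} = \frac{30 + r}{j + 1} = \frac{30 + r}{1 + j}$)
$\sqrt{49951 + \left(\left(-15331 + 16758\right) + H{\left(53,X{\left(6,10 \right)} \right)}\right)} = \sqrt{49951 + \left(\left(-15331 + 16758\right) + \frac{30 + 53}{1 + 6}\right)} = \sqrt{49951 + \left(1427 + \frac{1}{7} \cdot 83\right)} = \sqrt{49951 + \left(1427 + \frac{83}{7}\right)} = \sqrt{49951 + \frac{10072}{7}} = \sqrt{\frac{359729}{7}} = \frac{\sqrt{2518103}}{7}$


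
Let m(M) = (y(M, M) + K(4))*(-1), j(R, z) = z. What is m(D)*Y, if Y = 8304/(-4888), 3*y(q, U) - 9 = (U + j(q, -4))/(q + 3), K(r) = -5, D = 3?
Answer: -6401/1833 ≈ -3.4921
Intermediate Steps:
y(q, U) = 3 + (-4 + U)/(3*(3 + q)) (y(q, U) = 3 + ((U - 4)/(q + 3))/3 = 3 + ((-4 + U)/(3 + q))/3 = 3 + (-4 + U)/(3*(3 + q)))
Y = -1038/611 (Y = 8304*(-1/4888) = -1038/611 ≈ -1.6989)
m(M) = 5 - (23 + 10*M)/(3*(3 + M)) (m(M) = ((23 + M + 9*M)/(3*(3 + M)) - 5)*(-1) = ((23 + 10*M)/(3*(3 + M)) - 5)*(-1) = (-5 + (23 + 10*M)/(3*(3 + M)))*(-1) = 5 - (23 + 10*M)/(3*(3 + M)))
m(D)*Y = ((22 + 5*3)/(3*(3 + 3)))*(-1038/611) = ((⅓)*(22 + 15)/6)*(-1038/611) = ((⅓)*(⅙)*37)*(-1038/611) = (37/18)*(-1038/611) = -6401/1833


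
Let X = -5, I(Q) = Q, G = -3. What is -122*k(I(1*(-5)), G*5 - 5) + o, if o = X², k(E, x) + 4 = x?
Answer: 2953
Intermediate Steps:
k(E, x) = -4 + x
o = 25 (o = (-5)² = 25)
-122*k(I(1*(-5)), G*5 - 5) + o = -122*(-4 + (-3*5 - 5)) + 25 = -122*(-4 + (-15 - 5)) + 25 = -122*(-4 - 20) + 25 = -122*(-24) + 25 = 2928 + 25 = 2953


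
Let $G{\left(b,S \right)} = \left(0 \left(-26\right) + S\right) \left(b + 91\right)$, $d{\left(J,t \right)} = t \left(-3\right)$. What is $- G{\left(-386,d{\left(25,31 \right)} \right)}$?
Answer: $-27435$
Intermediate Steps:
$d{\left(J,t \right)} = - 3 t$
$G{\left(b,S \right)} = S \left(91 + b\right)$ ($G{\left(b,S \right)} = \left(0 + S\right) \left(91 + b\right) = S \left(91 + b\right)$)
$- G{\left(-386,d{\left(25,31 \right)} \right)} = - \left(-3\right) 31 \left(91 - 386\right) = - \left(-93\right) \left(-295\right) = \left(-1\right) 27435 = -27435$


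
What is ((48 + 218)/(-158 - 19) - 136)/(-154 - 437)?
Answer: 24338/104607 ≈ 0.23266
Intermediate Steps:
((48 + 218)/(-158 - 19) - 136)/(-154 - 437) = (266/(-177) - 136)/(-591) = (266*(-1/177) - 136)*(-1/591) = (-266/177 - 136)*(-1/591) = -24338/177*(-1/591) = 24338/104607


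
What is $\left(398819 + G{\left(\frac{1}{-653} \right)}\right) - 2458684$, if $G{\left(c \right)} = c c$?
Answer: $- \frac{878344974784}{426409} \approx -2.0599 \cdot 10^{6}$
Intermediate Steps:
$G{\left(c \right)} = c^{2}$
$\left(398819 + G{\left(\frac{1}{-653} \right)}\right) - 2458684 = \left(398819 + \left(\frac{1}{-653}\right)^{2}\right) - 2458684 = \left(398819 + \left(- \frac{1}{653}\right)^{2}\right) - 2458684 = \left(398819 + \frac{1}{426409}\right) - 2458684 = \frac{170060010972}{426409} - 2458684 = - \frac{878344974784}{426409}$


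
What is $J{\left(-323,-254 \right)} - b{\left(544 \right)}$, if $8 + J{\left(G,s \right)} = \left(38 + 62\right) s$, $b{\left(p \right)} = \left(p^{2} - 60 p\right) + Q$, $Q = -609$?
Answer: $-288095$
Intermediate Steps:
$b{\left(p \right)} = -609 + p^{2} - 60 p$ ($b{\left(p \right)} = \left(p^{2} - 60 p\right) - 609 = -609 + p^{2} - 60 p$)
$J{\left(G,s \right)} = -8 + 100 s$ ($J{\left(G,s \right)} = -8 + \left(38 + 62\right) s = -8 + 100 s$)
$J{\left(-323,-254 \right)} - b{\left(544 \right)} = \left(-8 + 100 \left(-254\right)\right) - \left(-609 + 544^{2} - 32640\right) = \left(-8 - 25400\right) - \left(-609 + 295936 - 32640\right) = -25408 - 262687 = -288095$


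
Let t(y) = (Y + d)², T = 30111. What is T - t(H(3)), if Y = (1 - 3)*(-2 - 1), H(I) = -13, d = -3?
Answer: 30102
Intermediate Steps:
Y = 6 (Y = -2*(-3) = 6)
t(y) = 9 (t(y) = (6 - 3)² = 3² = 9)
T - t(H(3)) = 30111 - 1*9 = 30111 - 9 = 30102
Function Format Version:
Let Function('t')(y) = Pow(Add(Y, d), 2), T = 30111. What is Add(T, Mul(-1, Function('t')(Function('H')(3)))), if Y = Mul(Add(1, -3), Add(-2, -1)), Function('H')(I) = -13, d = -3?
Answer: 30102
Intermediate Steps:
Y = 6 (Y = Mul(-2, -3) = 6)
Function('t')(y) = 9 (Function('t')(y) = Pow(Add(6, -3), 2) = Pow(3, 2) = 9)
Add(T, Mul(-1, Function('t')(Function('H')(3)))) = Add(30111, Mul(-1, 9)) = Add(30111, -9) = 30102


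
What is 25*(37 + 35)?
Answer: 1800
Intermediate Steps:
25*(37 + 35) = 25*72 = 1800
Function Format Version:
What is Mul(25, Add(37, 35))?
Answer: 1800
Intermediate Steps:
Mul(25, Add(37, 35)) = Mul(25, 72) = 1800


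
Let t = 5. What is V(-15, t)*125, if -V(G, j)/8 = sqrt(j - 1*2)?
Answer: -1000*sqrt(3) ≈ -1732.1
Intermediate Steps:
V(G, j) = -8*sqrt(-2 + j) (V(G, j) = -8*sqrt(j - 1*2) = -8*sqrt(j - 2) = -8*sqrt(-2 + j))
V(-15, t)*125 = -8*sqrt(-2 + 5)*125 = -8*sqrt(3)*125 = -1000*sqrt(3)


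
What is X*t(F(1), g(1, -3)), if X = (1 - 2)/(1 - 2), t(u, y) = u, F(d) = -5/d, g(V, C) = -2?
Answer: -5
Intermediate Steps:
X = 1 (X = -1/(-1) = -1*(-1) = 1)
X*t(F(1), g(1, -3)) = 1*(-5/1) = 1*(-5*1) = 1*(-5) = -5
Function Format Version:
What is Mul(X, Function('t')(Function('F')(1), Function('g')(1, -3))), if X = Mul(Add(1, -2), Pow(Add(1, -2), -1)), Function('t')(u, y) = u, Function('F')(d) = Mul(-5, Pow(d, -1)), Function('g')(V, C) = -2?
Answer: -5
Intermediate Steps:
X = 1 (X = Mul(-1, Pow(-1, -1)) = Mul(-1, -1) = 1)
Mul(X, Function('t')(Function('F')(1), Function('g')(1, -3))) = Mul(1, Mul(-5, Pow(1, -1))) = Mul(1, Mul(-5, 1)) = Mul(1, -5) = -5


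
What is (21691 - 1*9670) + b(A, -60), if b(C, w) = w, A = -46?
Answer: 11961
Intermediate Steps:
(21691 - 1*9670) + b(A, -60) = (21691 - 1*9670) - 60 = (21691 - 9670) - 60 = 12021 - 60 = 11961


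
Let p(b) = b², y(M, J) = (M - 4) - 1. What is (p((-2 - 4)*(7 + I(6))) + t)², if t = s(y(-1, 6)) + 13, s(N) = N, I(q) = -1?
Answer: 1697809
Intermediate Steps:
y(M, J) = -5 + M (y(M, J) = (-4 + M) - 1 = -5 + M)
t = 7 (t = (-5 - 1) + 13 = -6 + 13 = 7)
(p((-2 - 4)*(7 + I(6))) + t)² = (((-2 - 4)*(7 - 1))² + 7)² = ((-6*6)² + 7)² = ((-36)² + 7)² = (1296 + 7)² = 1303² = 1697809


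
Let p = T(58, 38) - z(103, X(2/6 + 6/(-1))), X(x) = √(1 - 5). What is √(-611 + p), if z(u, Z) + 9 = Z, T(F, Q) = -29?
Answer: √(-631 - 2*I) ≈ 0.03981 - 25.12*I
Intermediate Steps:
X(x) = 2*I (X(x) = √(-4) = 2*I)
z(u, Z) = -9 + Z
p = -20 - 2*I (p = -29 - (-9 + 2*I) = -29 + (9 - 2*I) = -20 - 2*I ≈ -20.0 - 2.0*I)
√(-611 + p) = √(-611 + (-20 - 2*I)) = √(-631 - 2*I)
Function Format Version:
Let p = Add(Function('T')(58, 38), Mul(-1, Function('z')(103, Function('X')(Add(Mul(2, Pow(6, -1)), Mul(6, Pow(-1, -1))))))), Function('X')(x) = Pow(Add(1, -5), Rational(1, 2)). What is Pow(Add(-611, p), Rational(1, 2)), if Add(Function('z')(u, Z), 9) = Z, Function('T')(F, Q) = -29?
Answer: Pow(Add(-631, Mul(-2, I)), Rational(1, 2)) ≈ Add(0.03981, Mul(-25.120, I))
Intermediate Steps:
Function('X')(x) = Mul(2, I) (Function('X')(x) = Pow(-4, Rational(1, 2)) = Mul(2, I))
Function('z')(u, Z) = Add(-9, Z)
p = Add(-20, Mul(-2, I)) (p = Add(-29, Mul(-1, Add(-9, Mul(2, I)))) = Add(-29, Add(9, Mul(-2, I))) = Add(-20, Mul(-2, I)) ≈ Add(-20.000, Mul(-2.0000, I)))
Pow(Add(-611, p), Rational(1, 2)) = Pow(Add(-611, Add(-20, Mul(-2, I))), Rational(1, 2)) = Pow(Add(-631, Mul(-2, I)), Rational(1, 2))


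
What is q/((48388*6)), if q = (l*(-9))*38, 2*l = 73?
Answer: -4161/96776 ≈ -0.042996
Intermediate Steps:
l = 73/2 (l = (½)*73 = 73/2 ≈ 36.500)
q = -12483 (q = ((73/2)*(-9))*38 = -657/2*38 = -12483)
q/((48388*6)) = -12483/(48388*6) = -12483/290328 = -12483*1/290328 = -4161/96776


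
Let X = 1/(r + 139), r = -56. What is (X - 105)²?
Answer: 75933796/6889 ≈ 11022.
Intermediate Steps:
X = 1/83 (X = 1/(-56 + 139) = 1/83 ≈ 0.012048)
(X - 105)² = (1/83 - 105)² = (-8714/83)² = 75933796/6889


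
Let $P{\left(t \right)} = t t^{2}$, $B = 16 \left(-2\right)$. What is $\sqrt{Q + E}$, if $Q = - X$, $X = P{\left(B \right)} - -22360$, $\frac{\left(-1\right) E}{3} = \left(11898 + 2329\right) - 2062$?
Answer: $i \sqrt{26087} \approx 161.51 i$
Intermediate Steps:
$B = -32$
$P{\left(t \right)} = t^{3}$
$E = -36495$ ($E = - 3 \left(\left(11898 + 2329\right) - 2062\right) = - 3 \left(14227 - 2062\right) = \left(-3\right) 12165 = -36495$)
$X = -10408$ ($X = \left(-32\right)^{3} - -22360 = -32768 + 22360 = -10408$)
$Q = 10408$ ($Q = \left(-1\right) \left(-10408\right) = 10408$)
$\sqrt{Q + E} = \sqrt{10408 - 36495} = \sqrt{-26087} = i \sqrt{26087}$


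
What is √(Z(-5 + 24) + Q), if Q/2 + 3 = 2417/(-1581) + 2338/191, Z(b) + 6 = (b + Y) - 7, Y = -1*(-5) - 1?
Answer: √2318335848966/301971 ≈ 5.0422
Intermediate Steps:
Y = 4 (Y = 5 - 1 = 4)
Z(b) = -9 + b (Z(b) = -6 + ((b + 4) - 7) = -6 + ((4 + b) - 7) = -6 + (-3 + b) = -9 + b)
Q = 4657636/301971 (Q = -6 + 2*(2417/(-1581) + 2338/191) = -6 + 2*(2417*(-1/1581) + 2338*(1/191)) = -6 + 2*(-2417/1581 + 2338/191) = -6 + 2*(3234731/301971) = -6 + 6469462/301971 = 4657636/301971 ≈ 15.424)
√(Z(-5 + 24) + Q) = √((-9 + (-5 + 24)) + 4657636/301971) = √((-9 + 19) + 4657636/301971) = √(10 + 4657636/301971) = √(7677346/301971) = √2318335848966/301971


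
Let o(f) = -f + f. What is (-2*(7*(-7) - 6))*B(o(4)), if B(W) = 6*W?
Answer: 0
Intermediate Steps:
o(f) = 0
(-2*(7*(-7) - 6))*B(o(4)) = (-2*(7*(-7) - 6))*(6*0) = -2*(-49 - 6)*0 = -2*(-55)*0 = 110*0 = 0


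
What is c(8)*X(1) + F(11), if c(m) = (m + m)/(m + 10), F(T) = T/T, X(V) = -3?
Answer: -5/3 ≈ -1.6667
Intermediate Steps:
F(T) = 1
c(m) = 2*m/(10 + m) (c(m) = (2*m)/(10 + m) = 2*m/(10 + m))
c(8)*X(1) + F(11) = (2*8/(10 + 8))*(-3) + 1 = (2*8/18)*(-3) + 1 = (2*8*(1/18))*(-3) + 1 = (8/9)*(-3) + 1 = -8/3 + 1 = -5/3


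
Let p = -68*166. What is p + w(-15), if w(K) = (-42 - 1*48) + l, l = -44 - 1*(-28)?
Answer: -11394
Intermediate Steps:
l = -16 (l = -44 + 28 = -16)
p = -11288
w(K) = -106 (w(K) = (-42 - 1*48) - 16 = (-42 - 48) - 16 = -90 - 16 = -106)
p + w(-15) = -11288 - 106 = -11394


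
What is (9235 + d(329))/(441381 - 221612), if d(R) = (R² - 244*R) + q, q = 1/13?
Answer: 483601/2856997 ≈ 0.16927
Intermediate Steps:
q = 1/13 ≈ 0.076923
d(R) = 1/13 + R² - 244*R (d(R) = (R² - 244*R) + 1/13 = 1/13 + R² - 244*R)
(9235 + d(329))/(441381 - 221612) = (9235 + (1/13 + 329² - 244*329))/(441381 - 221612) = (9235 + (1/13 + 108241 - 80276))/219769 = (9235 + 363546/13)*(1/219769) = (483601/13)*(1/219769) = 483601/2856997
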